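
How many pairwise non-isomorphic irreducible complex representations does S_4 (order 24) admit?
5

Working: The number of irreducible complex representations of a finite group equals its number of conjugacy classes. Conjugacy classes in S_4 correspond to cycle types, i.e. partitions of 4; there are p(4) = 5 of them, so S_4 (order 24) has exactly 5 irreducible complex representations.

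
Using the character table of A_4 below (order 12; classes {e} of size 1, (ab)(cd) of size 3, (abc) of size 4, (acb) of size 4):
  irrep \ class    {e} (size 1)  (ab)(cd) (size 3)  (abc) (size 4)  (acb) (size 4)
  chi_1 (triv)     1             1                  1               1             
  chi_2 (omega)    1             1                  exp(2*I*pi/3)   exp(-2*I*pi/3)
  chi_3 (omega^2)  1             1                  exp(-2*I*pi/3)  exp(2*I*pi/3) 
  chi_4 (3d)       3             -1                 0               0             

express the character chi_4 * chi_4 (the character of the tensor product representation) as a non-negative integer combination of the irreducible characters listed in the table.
chi_4 tensor chi_4 = chi_1 + chi_2 + chi_3 + 2*chi_4 (all other irreducibles have multiplicity 0).

Why: The character of a tensor product is the pointwise product (chi_4 * chi_4)(C) = chi_4(C) * chi_4(C):
  {e}: (3)*(3), (ab)(cd): (-1)*(-1), (abc): (0)*(0), (acb): (0)*(0)
so (chi_4 * chi_4) takes values
  {e} -> 9, (ab)(cd) -> 1, (abc) -> 0, (acb) -> 0.
Now take the inner product of this character with each irreducible chi from the table, <chi_4*chi_4, chi> = (1/12) sum_C |C| (chi_4*chi_4)(C) conj(chi(C)):
  <chi_4*chi_4, chi_1> = (1/12)[1*(9)*conj(1) + 3*(1)*conj(1) + 4*(0)*conj(1) + 4*(0)*conj(1)]
      = (1/12)[(9) + (3) + (0) + (0)] = 12/12 = 1
  <chi_4*chi_4, chi_2> = (1/12)[1*(9)*conj(1) + 3*(1)*conj(1) + 4*(0)*conj(exp(2*I*pi/3)) + 4*(0)*conj(exp(-2*I*pi/3))]
      = (1/12)[(9) + (3) + (0) + (0)] = 12/12 = 1
  <chi_4*chi_4, chi_3> = (1/12)[1*(9)*conj(1) + 3*(1)*conj(1) + 4*(0)*conj(exp(-2*I*pi/3)) + 4*(0)*conj(exp(2*I*pi/3))]
      = (1/12)[(9) + (3) + (0) + (0)] = 12/12 = 1
  <chi_4*chi_4, chi_4> = (1/12)[1*(9)*conj(3) + 3*(1)*conj(-1) + 4*(0)*conj(0) + 4*(0)*conj(0)]
      = (1/12)[(27) + (-3) + (0) + (0)] = 24/12 = 2
(Exp terms are combined using exp(i*s)*conj(exp(i*t)) = exp(i*(s-t)), and sums of them are collapsed using the identity that for every m > 1 the m distinct m-th roots of unity sum to 0, e.g. 1 + exp(2*I*pi/3) + exp(-2*I*pi/3) = 0.)
Hence the multiplicities are chi_1: 1, chi_2: 1, chi_3: 1, chi_4: 2. Dimension check: dim(chi_4)*dim(chi_4) = 3*3 = 9 and sum (mult * dim) = 1*1 + 1*1 + 1*1 + 2*3 = 9.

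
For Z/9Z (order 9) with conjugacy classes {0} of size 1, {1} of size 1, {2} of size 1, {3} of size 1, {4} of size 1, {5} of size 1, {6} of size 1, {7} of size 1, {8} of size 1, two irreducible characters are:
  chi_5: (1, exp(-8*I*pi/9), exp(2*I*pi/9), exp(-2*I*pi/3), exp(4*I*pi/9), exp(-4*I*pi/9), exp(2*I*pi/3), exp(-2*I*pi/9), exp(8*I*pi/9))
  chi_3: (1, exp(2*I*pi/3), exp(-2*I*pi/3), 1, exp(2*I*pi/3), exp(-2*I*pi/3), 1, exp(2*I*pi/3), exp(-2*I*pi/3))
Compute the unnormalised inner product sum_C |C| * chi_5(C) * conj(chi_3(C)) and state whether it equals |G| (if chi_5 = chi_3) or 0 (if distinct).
Sum = 0; so <chi_5, chi_3> = 0 (distinct irreducibles are orthogonal).

Derivation: Compute term by term over conjugacy classes (|C| * chi_5(C) * conj(chi_3(C))):
  1*(1)*conj(1) + 1*(exp(-8*I*pi/9))*conj(exp(2*I*pi/3)) + 1*(exp(2*I*pi/9))*conj(exp(-2*I*pi/3)) + 1*(exp(-2*I*pi/3))*conj(1) + 1*(exp(4*I*pi/9))*conj(exp(2*I*pi/3)) + 1*(exp(-4*I*pi/9))*conj(exp(-2*I*pi/3)) + 1*(exp(2*I*pi/3))*conj(1) + 1*(exp(-2*I*pi/9))*conj(exp(2*I*pi/3)) + 1*(exp(8*I*pi/9))*conj(exp(-2*I*pi/3))
  = (1) + (exp(4*I*pi/9)) + (exp(8*I*pi/9)) + (exp(-2*I*pi/3)) + (exp(-2*I*pi/9)) + (exp(2*I*pi/9)) + (exp(2*I*pi/3)) + (exp(-8*I*pi/9)) + (exp(-4*I*pi/9))
  = 0.
(Exp terms are combined using exp(i*s)*conj(exp(i*t)) = exp(i*(s-t)), and sums of them are collapsed using the identity that for every m > 1 the m distinct m-th roots of unity sum to 0, e.g. 1 + exp(2*I*pi/3) + exp(-2*I*pi/3) = 0.)
Dividing by |G| = 9 gives 0/9 = 0, matching the row-orthogonality relation <chi_5, chi_3> = [chi_5 = chi_3].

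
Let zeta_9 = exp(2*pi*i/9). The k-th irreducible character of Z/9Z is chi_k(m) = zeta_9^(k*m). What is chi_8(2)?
chi_8(2) = zeta_9^16 = exp(-4*I*pi/9)

Justification: chi_8(2) = zeta_9^(8*2) = zeta_9^16. Since zeta_9^9 = 1, this equals zeta_9^7 = exp(2*pi*i*7/9) = exp(-4*I*pi/9).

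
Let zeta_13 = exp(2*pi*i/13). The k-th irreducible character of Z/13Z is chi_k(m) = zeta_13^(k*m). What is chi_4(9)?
chi_4(9) = zeta_13^36 = exp(-6*I*pi/13)

Reasoning: chi_4(9) = zeta_13^(4*9) = zeta_13^36. Since zeta_13^13 = 1, this equals zeta_13^10 = exp(2*pi*i*10/13) = exp(-6*I*pi/13).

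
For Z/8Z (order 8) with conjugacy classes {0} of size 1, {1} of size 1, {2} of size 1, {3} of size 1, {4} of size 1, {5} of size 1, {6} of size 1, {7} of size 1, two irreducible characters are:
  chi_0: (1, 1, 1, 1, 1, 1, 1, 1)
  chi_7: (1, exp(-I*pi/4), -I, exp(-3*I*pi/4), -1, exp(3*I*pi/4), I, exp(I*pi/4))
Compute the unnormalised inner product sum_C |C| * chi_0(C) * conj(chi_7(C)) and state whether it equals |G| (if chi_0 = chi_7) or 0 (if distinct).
Sum = 0; so <chi_0, chi_7> = 0 (distinct irreducibles are orthogonal).

Explanation: Compute term by term over conjugacy classes (|C| * chi_0(C) * conj(chi_7(C))):
  1*(1)*conj(1) + 1*(1)*conj(exp(-I*pi/4)) + 1*(1)*conj(-I) + 1*(1)*conj(exp(-3*I*pi/4)) + 1*(1)*conj(-1) + 1*(1)*conj(exp(3*I*pi/4)) + 1*(1)*conj(I) + 1*(1)*conj(exp(I*pi/4))
  = (1) + (exp(I*pi/4)) + (I) + (exp(3*I*pi/4)) + (-1) + (exp(-3*I*pi/4)) + (-I) + (exp(-I*pi/4))
  = 0.
(Exp terms are combined using exp(i*s)*conj(exp(i*t)) = exp(i*(s-t)), and sums of them are collapsed using the identity that for every m > 1 the m distinct m-th roots of unity sum to 0, e.g. 1 + exp(2*I*pi/3) + exp(-2*I*pi/3) = 0.)
Dividing by |G| = 8 gives 0/8 = 0, matching the row-orthogonality relation <chi_0, chi_7> = [chi_0 = chi_7].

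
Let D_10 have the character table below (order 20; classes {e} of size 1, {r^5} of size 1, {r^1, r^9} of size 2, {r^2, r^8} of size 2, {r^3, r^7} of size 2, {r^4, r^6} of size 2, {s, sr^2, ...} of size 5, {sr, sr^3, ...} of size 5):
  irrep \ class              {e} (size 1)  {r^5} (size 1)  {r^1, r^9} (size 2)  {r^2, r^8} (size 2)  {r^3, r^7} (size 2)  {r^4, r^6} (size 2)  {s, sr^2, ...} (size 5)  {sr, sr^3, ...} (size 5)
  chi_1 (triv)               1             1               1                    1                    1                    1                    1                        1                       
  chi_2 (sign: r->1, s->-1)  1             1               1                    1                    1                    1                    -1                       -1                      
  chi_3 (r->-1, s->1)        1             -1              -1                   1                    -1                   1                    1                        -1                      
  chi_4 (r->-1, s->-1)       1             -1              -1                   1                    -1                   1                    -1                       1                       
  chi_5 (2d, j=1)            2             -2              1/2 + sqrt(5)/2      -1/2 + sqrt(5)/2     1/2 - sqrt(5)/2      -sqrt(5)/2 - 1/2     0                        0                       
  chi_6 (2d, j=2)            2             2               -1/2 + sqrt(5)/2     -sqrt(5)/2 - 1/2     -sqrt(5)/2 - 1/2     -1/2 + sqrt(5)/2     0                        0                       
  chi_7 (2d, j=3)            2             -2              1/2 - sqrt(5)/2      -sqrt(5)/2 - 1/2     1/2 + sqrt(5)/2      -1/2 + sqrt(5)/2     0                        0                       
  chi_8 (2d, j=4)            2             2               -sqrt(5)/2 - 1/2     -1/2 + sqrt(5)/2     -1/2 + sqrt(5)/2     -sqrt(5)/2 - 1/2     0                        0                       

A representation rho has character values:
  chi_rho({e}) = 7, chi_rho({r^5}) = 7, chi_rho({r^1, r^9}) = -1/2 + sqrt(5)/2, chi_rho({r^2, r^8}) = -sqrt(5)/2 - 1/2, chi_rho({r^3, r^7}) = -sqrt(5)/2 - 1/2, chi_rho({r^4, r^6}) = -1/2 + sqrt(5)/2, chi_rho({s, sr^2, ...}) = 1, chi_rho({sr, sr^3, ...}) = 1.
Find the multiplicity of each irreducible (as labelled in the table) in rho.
Multiplicities: chi_1: 1, chi_2: 0, chi_3: 0, chi_4: 0, chi_5: 0, chi_6: 2, chi_7: 0, chi_8: 1.

Justification: Use <chi_rho, chi> = (1/|G|) sum_C |C| * chi_rho(C) * conj(chi(C)) with |G| = 20 for each irreducible chi in the table:
  <chi_rho, chi_1> = (1/20)[1*(7)*conj(1) + 1*(7)*conj(1) + 2*(-1/2 + sqrt(5)/2)*conj(1) + 2*(-sqrt(5)/2 - 1/2)*conj(1) + 2*(-sqrt(5)/2 - 1/2)*conj(1) + 2*(-1/2 + sqrt(5)/2)*conj(1) + 5*(1)*conj(1) + 5*(1)*conj(1)]
      = (1/20)[(7) + (7) + (-1 + sqrt(5)) + (-sqrt(5) - 1) + (-sqrt(5) - 1) + (-1 + sqrt(5)) + (5) + (5)] = 20/20 = 1
  <chi_rho, chi_2> = (1/20)[1*(7)*conj(1) + 1*(7)*conj(1) + 2*(-1/2 + sqrt(5)/2)*conj(1) + 2*(-sqrt(5)/2 - 1/2)*conj(1) + 2*(-sqrt(5)/2 - 1/2)*conj(1) + 2*(-1/2 + sqrt(5)/2)*conj(1) + 5*(1)*conj(-1) + 5*(1)*conj(-1)]
      = (1/20)[(7) + (7) + (-1 + sqrt(5)) + (-sqrt(5) - 1) + (-sqrt(5) - 1) + (-1 + sqrt(5)) + (-5) + (-5)] = 0/20 = 0
  <chi_rho, chi_3> = (1/20)[1*(7)*conj(1) + 1*(7)*conj(-1) + 2*(-1/2 + sqrt(5)/2)*conj(-1) + 2*(-sqrt(5)/2 - 1/2)*conj(1) + 2*(-sqrt(5)/2 - 1/2)*conj(-1) + 2*(-1/2 + sqrt(5)/2)*conj(1) + 5*(1)*conj(1) + 5*(1)*conj(-1)]
      = (1/20)[(7) + (-7) + (1 - sqrt(5)) + (-sqrt(5) - 1) + (1 + sqrt(5)) + (-1 + sqrt(5)) + (5) + (-5)] = 0/20 = 0
  <chi_rho, chi_4> = (1/20)[1*(7)*conj(1) + 1*(7)*conj(-1) + 2*(-1/2 + sqrt(5)/2)*conj(-1) + 2*(-sqrt(5)/2 - 1/2)*conj(1) + 2*(-sqrt(5)/2 - 1/2)*conj(-1) + 2*(-1/2 + sqrt(5)/2)*conj(1) + 5*(1)*conj(-1) + 5*(1)*conj(1)]
      = (1/20)[(7) + (-7) + (1 - sqrt(5)) + (-sqrt(5) - 1) + (1 + sqrt(5)) + (-1 + sqrt(5)) + (-5) + (5)] = 0/20 = 0
  <chi_rho, chi_5> = (1/20)[1*(7)*conj(2) + 1*(7)*conj(-2) + 2*(-1/2 + sqrt(5)/2)*conj(1/2 + sqrt(5)/2) + 2*(-sqrt(5)/2 - 1/2)*conj(-1/2 + sqrt(5)/2) + 2*(-sqrt(5)/2 - 1/2)*conj(1/2 - sqrt(5)/2) + 2*(-1/2 + sqrt(5)/2)*conj(-sqrt(5)/2 - 1/2) + 5*(1)*conj(0) + 5*(1)*conj(0)]
      = (1/20)[(14) + (-14) + (2) + (-2) + (2) + (-2) + (0) + (0)] = 0/20 = 0
  <chi_rho, chi_6> = (1/20)[1*(7)*conj(2) + 1*(7)*conj(2) + 2*(-1/2 + sqrt(5)/2)*conj(-1/2 + sqrt(5)/2) + 2*(-sqrt(5)/2 - 1/2)*conj(-sqrt(5)/2 - 1/2) + 2*(-sqrt(5)/2 - 1/2)*conj(-sqrt(5)/2 - 1/2) + 2*(-1/2 + sqrt(5)/2)*conj(-1/2 + sqrt(5)/2) + 5*(1)*conj(0) + 5*(1)*conj(0)]
      = (1/20)[(14) + (14) + (3 - sqrt(5)) + (sqrt(5) + 3) + (sqrt(5) + 3) + (3 - sqrt(5)) + (0) + (0)] = 40/20 = 2
  <chi_rho, chi_7> = (1/20)[1*(7)*conj(2) + 1*(7)*conj(-2) + 2*(-1/2 + sqrt(5)/2)*conj(1/2 - sqrt(5)/2) + 2*(-sqrt(5)/2 - 1/2)*conj(-sqrt(5)/2 - 1/2) + 2*(-sqrt(5)/2 - 1/2)*conj(1/2 + sqrt(5)/2) + 2*(-1/2 + sqrt(5)/2)*conj(-1/2 + sqrt(5)/2) + 5*(1)*conj(0) + 5*(1)*conj(0)]
      = (1/20)[(14) + (-14) + (-3 + sqrt(5)) + (sqrt(5) + 3) + (-3 - sqrt(5)) + (3 - sqrt(5)) + (0) + (0)] = 0/20 = 0
  <chi_rho, chi_8> = (1/20)[1*(7)*conj(2) + 1*(7)*conj(2) + 2*(-1/2 + sqrt(5)/2)*conj(-sqrt(5)/2 - 1/2) + 2*(-sqrt(5)/2 - 1/2)*conj(-1/2 + sqrt(5)/2) + 2*(-sqrt(5)/2 - 1/2)*conj(-1/2 + sqrt(5)/2) + 2*(-1/2 + sqrt(5)/2)*conj(-sqrt(5)/2 - 1/2) + 5*(1)*conj(0) + 5*(1)*conj(0)]
      = (1/20)[(14) + (14) + (-2) + (-2) + (-2) + (-2) + (0) + (0)] = 20/20 = 1
Dimension check: dim(rho) = sum (mult * dim) = 1*1 + 0*1 + 0*1 + 0*1 + 0*2 + 2*2 + 0*2 + 1*2 = 7 = chi_rho(e) = 7.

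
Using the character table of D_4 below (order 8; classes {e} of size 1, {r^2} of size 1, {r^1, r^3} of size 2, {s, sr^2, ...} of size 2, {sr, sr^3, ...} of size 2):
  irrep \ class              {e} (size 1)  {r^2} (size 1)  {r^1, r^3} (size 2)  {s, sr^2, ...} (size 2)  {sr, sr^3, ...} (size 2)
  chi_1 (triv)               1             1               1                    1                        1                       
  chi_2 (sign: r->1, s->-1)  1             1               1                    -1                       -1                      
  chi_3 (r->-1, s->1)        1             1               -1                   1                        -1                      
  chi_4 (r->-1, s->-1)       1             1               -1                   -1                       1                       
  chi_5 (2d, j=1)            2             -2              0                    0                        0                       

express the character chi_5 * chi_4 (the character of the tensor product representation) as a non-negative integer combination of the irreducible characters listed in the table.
chi_5 tensor chi_4 = chi_5 (all other irreducibles have multiplicity 0).

The character of a tensor product is the pointwise product (chi_5 * chi_4)(C) = chi_5(C) * chi_4(C):
  {e}: (2)*(1), {r^2}: (-2)*(1), {r^1, r^3}: (0)*(-1), {s, sr^2, ...}: (0)*(-1), {sr, sr^3, ...}: (0)*(1)
so (chi_5 * chi_4) takes values
  {e} -> 2, {r^2} -> -2, {r^1, r^3} -> 0, {s, sr^2, ...} -> 0, {sr, sr^3, ...} -> 0.
Now take the inner product of this character with each irreducible chi from the table, <chi_5*chi_4, chi> = (1/8) sum_C |C| (chi_5*chi_4)(C) conj(chi(C)):
  <chi_5*chi_4, chi_1> = (1/8)[1*(2)*conj(1) + 1*(-2)*conj(1) + 2*(0)*conj(1) + 2*(0)*conj(1) + 2*(0)*conj(1)]
      = (1/8)[(2) + (-2) + (0) + (0) + (0)] = 0/8 = 0
  <chi_5*chi_4, chi_2> = (1/8)[1*(2)*conj(1) + 1*(-2)*conj(1) + 2*(0)*conj(1) + 2*(0)*conj(-1) + 2*(0)*conj(-1)]
      = (1/8)[(2) + (-2) + (0) + (0) + (0)] = 0/8 = 0
  <chi_5*chi_4, chi_3> = (1/8)[1*(2)*conj(1) + 1*(-2)*conj(1) + 2*(0)*conj(-1) + 2*(0)*conj(1) + 2*(0)*conj(-1)]
      = (1/8)[(2) + (-2) + (0) + (0) + (0)] = 0/8 = 0
  <chi_5*chi_4, chi_4> = (1/8)[1*(2)*conj(1) + 1*(-2)*conj(1) + 2*(0)*conj(-1) + 2*(0)*conj(-1) + 2*(0)*conj(1)]
      = (1/8)[(2) + (-2) + (0) + (0) + (0)] = 0/8 = 0
  <chi_5*chi_4, chi_5> = (1/8)[1*(2)*conj(2) + 1*(-2)*conj(-2) + 2*(0)*conj(0) + 2*(0)*conj(0) + 2*(0)*conj(0)]
      = (1/8)[(4) + (4) + (0) + (0) + (0)] = 8/8 = 1
Hence the multiplicities are chi_5: 1. Dimension check: dim(chi_5)*dim(chi_4) = 2*1 = 2 and sum (mult * dim) = 1*2 = 2.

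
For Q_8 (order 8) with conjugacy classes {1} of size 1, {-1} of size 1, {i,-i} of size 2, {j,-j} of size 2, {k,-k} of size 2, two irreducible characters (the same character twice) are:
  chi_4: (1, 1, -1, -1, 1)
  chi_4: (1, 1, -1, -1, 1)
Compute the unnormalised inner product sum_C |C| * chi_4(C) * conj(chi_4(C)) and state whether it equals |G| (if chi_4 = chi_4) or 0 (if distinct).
Sum = 8 = |G| = 8; so <chi_4, chi_4> = 1 (norm-1 confirms irreducibility).

Proof sketch: Compute term by term over conjugacy classes (|C| * chi_4(C) * conj(chi_4(C))):
  1*(1)*conj(1) + 1*(1)*conj(1) + 2*(-1)*conj(-1) + 2*(-1)*conj(-1) + 2*(1)*conj(1)
  = (1) + (1) + (2) + (2) + (2)
  = 8.
Dividing by |G| = 8 gives 8/8 = 1, matching the row-orthogonality relation <chi_4, chi_4> = [chi_4 = chi_4].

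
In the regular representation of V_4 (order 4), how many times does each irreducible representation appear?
Each irreducible V_i of dimension d_i appears with multiplicity d_i, i.e. rho_reg = (direct sum over all irreducibles V_i) d_i V_i. The irreducible dimensions for V_4 are 1, 1, 1, 1: 4 irreducibles of dimension 1, each with multiplicity 1. Total dimension 4*1*1 = 4 = |G|.

Argument: General theorem: in the regular representation of a finite group G, each irreducible appears with multiplicity equal to its dimension. Check: dim(rho_reg) = sum d_i^2 = 1 + 1 + 1 + 1 = 4 = |G|.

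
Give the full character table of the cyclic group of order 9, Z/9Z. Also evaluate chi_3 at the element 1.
Character table of Z/9Z (irreps indexed chi_0,...,chi_8 with chi_k(m) = zeta_9^(k*m), zeta_9 = exp(2*pi*i/9)):
  irrep \ class  {0} (size 1)  {1} (size 1)    {2} (size 1)    {3} (size 1)    {4} (size 1)    {5} (size 1)    {6} (size 1)    {7} (size 1)    {8} (size 1)  
  chi_0          1             1               1               1               1               1               1               1               1             
  chi_1          1             exp(2*I*pi/9)   exp(4*I*pi/9)   exp(2*I*pi/3)   exp(8*I*pi/9)   exp(-8*I*pi/9)  exp(-2*I*pi/3)  exp(-4*I*pi/9)  exp(-2*I*pi/9)
  chi_2          1             exp(4*I*pi/9)   exp(8*I*pi/9)   exp(-2*I*pi/3)  exp(-2*I*pi/9)  exp(2*I*pi/9)   exp(2*I*pi/3)   exp(-8*I*pi/9)  exp(-4*I*pi/9)
  chi_3          1             exp(2*I*pi/3)   exp(-2*I*pi/3)  1               exp(2*I*pi/3)   exp(-2*I*pi/3)  1               exp(2*I*pi/3)   exp(-2*I*pi/3)
  chi_4          1             exp(8*I*pi/9)   exp(-2*I*pi/9)  exp(2*I*pi/3)   exp(-4*I*pi/9)  exp(4*I*pi/9)   exp(-2*I*pi/3)  exp(2*I*pi/9)   exp(-8*I*pi/9)
  chi_5          1             exp(-8*I*pi/9)  exp(2*I*pi/9)   exp(-2*I*pi/3)  exp(4*I*pi/9)   exp(-4*I*pi/9)  exp(2*I*pi/3)   exp(-2*I*pi/9)  exp(8*I*pi/9) 
  chi_6          1             exp(-2*I*pi/3)  exp(2*I*pi/3)   1               exp(-2*I*pi/3)  exp(2*I*pi/3)   1               exp(-2*I*pi/3)  exp(2*I*pi/3) 
  chi_7          1             exp(-4*I*pi/9)  exp(-8*I*pi/9)  exp(2*I*pi/3)   exp(2*I*pi/9)   exp(-2*I*pi/9)  exp(-2*I*pi/3)  exp(8*I*pi/9)   exp(4*I*pi/9) 
  chi_8          1             exp(-2*I*pi/9)  exp(-4*I*pi/9)  exp(-2*I*pi/3)  exp(-8*I*pi/9)  exp(8*I*pi/9)   exp(2*I*pi/3)   exp(4*I*pi/9)   exp(2*I*pi/9) 

Spot check: chi_3(1) = zeta_9^(3*1) = zeta_9^3 = exp(2*I*pi/3).

Explanation: Z/9Z is abelian, so all 9 irreducible complex representations are 1-dimensional. They are given by chi_k(m) = zeta_9^(k*m) for k = 0,...,8. Row orthogonality: sum_m chi_k(m) conj(chi_l(m)) = 9 * [k = l].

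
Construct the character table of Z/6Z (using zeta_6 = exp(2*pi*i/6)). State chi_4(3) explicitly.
Character table of Z/6Z (irreps indexed chi_0,...,chi_5 with chi_k(m) = zeta_6^(k*m), zeta_6 = exp(2*pi*i/6)):
  irrep \ class  {0} (size 1)  {1} (size 1)    {2} (size 1)    {3} (size 1)  {4} (size 1)    {5} (size 1)  
  chi_0          1             1               1               1             1               1             
  chi_1          1             exp(I*pi/3)     exp(2*I*pi/3)   -1            exp(-2*I*pi/3)  exp(-I*pi/3)  
  chi_2          1             exp(2*I*pi/3)   exp(-2*I*pi/3)  1             exp(2*I*pi/3)   exp(-2*I*pi/3)
  chi_3          1             -1              1               -1            1               -1            
  chi_4          1             exp(-2*I*pi/3)  exp(2*I*pi/3)   1             exp(-2*I*pi/3)  exp(2*I*pi/3) 
  chi_5          1             exp(-I*pi/3)    exp(-2*I*pi/3)  -1            exp(2*I*pi/3)   exp(I*pi/3)   

Spot check: chi_4(3) = zeta_6^(4*3) = zeta_6^12 = 1.

Solution. Z/6Z is abelian, so all 6 irreducible complex representations are 1-dimensional. They are given by chi_k(m) = zeta_6^(k*m) for k = 0,...,5. Row orthogonality: sum_m chi_k(m) conj(chi_l(m)) = 6 * [k = l].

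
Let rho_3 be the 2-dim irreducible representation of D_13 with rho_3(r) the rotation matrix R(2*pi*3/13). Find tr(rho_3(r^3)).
chi_{rho_3}(r^3) = 2*cos(2*pi*3*3/13) = -2*cos(5*pi/13)

Details: rho_3(r^3) is rotation by angle 2*pi*3*3/13, whose trace is 2*cos(2*pi*3*3/13) = -2*cos(5*pi/13).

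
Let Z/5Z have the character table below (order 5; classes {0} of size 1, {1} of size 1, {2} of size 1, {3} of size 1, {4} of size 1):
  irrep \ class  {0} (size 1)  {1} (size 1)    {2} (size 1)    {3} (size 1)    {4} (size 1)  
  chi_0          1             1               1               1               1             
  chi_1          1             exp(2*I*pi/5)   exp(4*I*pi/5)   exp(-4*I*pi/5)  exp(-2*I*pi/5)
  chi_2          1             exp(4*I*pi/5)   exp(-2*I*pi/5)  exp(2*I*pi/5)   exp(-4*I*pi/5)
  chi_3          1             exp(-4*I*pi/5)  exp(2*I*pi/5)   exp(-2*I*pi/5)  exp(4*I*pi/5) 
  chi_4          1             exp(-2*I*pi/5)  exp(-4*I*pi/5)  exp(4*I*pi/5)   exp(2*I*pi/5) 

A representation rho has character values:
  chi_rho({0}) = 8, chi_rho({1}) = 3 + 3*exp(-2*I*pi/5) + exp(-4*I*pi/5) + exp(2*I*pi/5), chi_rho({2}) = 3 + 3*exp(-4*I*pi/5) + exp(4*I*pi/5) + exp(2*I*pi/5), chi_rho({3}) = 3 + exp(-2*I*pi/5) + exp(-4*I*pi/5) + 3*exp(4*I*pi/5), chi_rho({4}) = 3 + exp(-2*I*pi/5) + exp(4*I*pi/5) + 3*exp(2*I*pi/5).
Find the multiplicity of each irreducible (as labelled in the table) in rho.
Multiplicities: chi_0: 3, chi_1: 1, chi_2: 0, chi_3: 1, chi_4: 3.

Why: Use <chi_rho, chi> = (1/|G|) sum_C |C| * chi_rho(C) * conj(chi(C)) with |G| = 5 for each irreducible chi in the table:
  <chi_rho, chi_0> = (1/5)[1*(8)*conj(1) + 1*(3 + 3*exp(-2*I*pi/5) + exp(-4*I*pi/5) + exp(2*I*pi/5))*conj(1) + 1*(3 + 3*exp(-4*I*pi/5) + exp(4*I*pi/5) + exp(2*I*pi/5))*conj(1) + 1*(3 + exp(-2*I*pi/5) + exp(-4*I*pi/5) + 3*exp(4*I*pi/5))*conj(1) + 1*(3 + exp(-2*I*pi/5) + exp(4*I*pi/5) + 3*exp(2*I*pi/5))*conj(1)]
      = (1/5)[(8) + (3 + 3*exp(-2*I*pi/5) + exp(-4*I*pi/5) + exp(2*I*pi/5)) + (3 + 3*exp(-4*I*pi/5) + exp(4*I*pi/5) + exp(2*I*pi/5)) + (3 + exp(-2*I*pi/5) + exp(-4*I*pi/5) + 3*exp(4*I*pi/5)) + (3 + exp(-2*I*pi/5) + exp(4*I*pi/5) + 3*exp(2*I*pi/5))] = 15/5 = 3
  <chi_rho, chi_1> = (1/5)[1*(8)*conj(1) + 1*(3 + 3*exp(-2*I*pi/5) + exp(-4*I*pi/5) + exp(2*I*pi/5))*conj(exp(2*I*pi/5)) + 1*(3 + 3*exp(-4*I*pi/5) + exp(4*I*pi/5) + exp(2*I*pi/5))*conj(exp(4*I*pi/5)) + 1*(3 + exp(-2*I*pi/5) + exp(-4*I*pi/5) + 3*exp(4*I*pi/5))*conj(exp(-4*I*pi/5)) + 1*(3 + exp(-2*I*pi/5) + exp(4*I*pi/5) + 3*exp(2*I*pi/5))*conj(exp(-2*I*pi/5))]
      = (1/5)[(8) + (1 + 3*exp(-2*I*pi/5) + 3*exp(-4*I*pi/5) + exp(4*I*pi/5)) + (1 + 3*exp(-4*I*pi/5) + exp(-2*I*pi/5) + 3*exp(2*I*pi/5)) + (1 + 3*exp(-2*I*pi/5) + exp(2*I*pi/5) + 3*exp(4*I*pi/5)) + (1 + exp(-4*I*pi/5) + 3*exp(4*I*pi/5) + 3*exp(2*I*pi/5))] = 5/5 = 1
  <chi_rho, chi_2> = (1/5)[1*(8)*conj(1) + 1*(3 + 3*exp(-2*I*pi/5) + exp(-4*I*pi/5) + exp(2*I*pi/5))*conj(exp(4*I*pi/5)) + 1*(3 + 3*exp(-4*I*pi/5) + exp(4*I*pi/5) + exp(2*I*pi/5))*conj(exp(-2*I*pi/5)) + 1*(3 + exp(-2*I*pi/5) + exp(-4*I*pi/5) + 3*exp(4*I*pi/5))*conj(exp(2*I*pi/5)) + 1*(3 + exp(-2*I*pi/5) + exp(4*I*pi/5) + 3*exp(2*I*pi/5))*conj(exp(-4*I*pi/5))]
      = (1/5)[(8) + (3*exp(-4*I*pi/5) + exp(-2*I*pi/5) + exp(2*I*pi/5) + 3*exp(4*I*pi/5)) + (3*exp(-2*I*pi/5) + exp(-4*I*pi/5) + exp(4*I*pi/5) + 3*exp(2*I*pi/5)) + (3*exp(-2*I*pi/5) + exp(-4*I*pi/5) + exp(4*I*pi/5) + 3*exp(2*I*pi/5)) + (3*exp(-4*I*pi/5) + exp(-2*I*pi/5) + exp(2*I*pi/5) + 3*exp(4*I*pi/5))] = 0/5 = 0
  <chi_rho, chi_3> = (1/5)[1*(8)*conj(1) + 1*(3 + 3*exp(-2*I*pi/5) + exp(-4*I*pi/5) + exp(2*I*pi/5))*conj(exp(-4*I*pi/5)) + 1*(3 + 3*exp(-4*I*pi/5) + exp(4*I*pi/5) + exp(2*I*pi/5))*conj(exp(2*I*pi/5)) + 1*(3 + exp(-2*I*pi/5) + exp(-4*I*pi/5) + 3*exp(4*I*pi/5))*conj(exp(-2*I*pi/5)) + 1*(3 + exp(-2*I*pi/5) + exp(4*I*pi/5) + 3*exp(2*I*pi/5))*conj(exp(4*I*pi/5))]
      = (1/5)[(8) + (1 + exp(-4*I*pi/5) + 3*exp(4*I*pi/5) + 3*exp(2*I*pi/5)) + (1 + 3*exp(-2*I*pi/5) + exp(2*I*pi/5) + 3*exp(4*I*pi/5)) + (1 + 3*exp(-4*I*pi/5) + exp(-2*I*pi/5) + 3*exp(2*I*pi/5)) + (1 + 3*exp(-2*I*pi/5) + 3*exp(-4*I*pi/5) + exp(4*I*pi/5))] = 5/5 = 1
  <chi_rho, chi_4> = (1/5)[1*(8)*conj(1) + 1*(3 + 3*exp(-2*I*pi/5) + exp(-4*I*pi/5) + exp(2*I*pi/5))*conj(exp(-2*I*pi/5)) + 1*(3 + 3*exp(-4*I*pi/5) + exp(4*I*pi/5) + exp(2*I*pi/5))*conj(exp(-4*I*pi/5)) + 1*(3 + exp(-2*I*pi/5) + exp(-4*I*pi/5) + 3*exp(4*I*pi/5))*conj(exp(4*I*pi/5)) + 1*(3 + exp(-2*I*pi/5) + exp(4*I*pi/5) + 3*exp(2*I*pi/5))*conj(exp(2*I*pi/5))]
      = (1/5)[(8) + (3 + exp(-2*I*pi/5) + exp(4*I*pi/5) + 3*exp(2*I*pi/5)) + (3 + exp(-2*I*pi/5) + exp(-4*I*pi/5) + 3*exp(4*I*pi/5)) + (3 + 3*exp(-4*I*pi/5) + exp(4*I*pi/5) + exp(2*I*pi/5)) + (3 + 3*exp(-2*I*pi/5) + exp(-4*I*pi/5) + exp(2*I*pi/5))] = 15/5 = 3
(Exp terms are combined using exp(i*s)*conj(exp(i*t)) = exp(i*(s-t)), and sums of them are collapsed using the identity that for every m > 1 the m distinct m-th roots of unity sum to 0, e.g. 1 + exp(2*I*pi/3) + exp(-2*I*pi/3) = 0.)
Dimension check: dim(rho) = sum (mult * dim) = 3*1 + 1*1 + 0*1 + 1*1 + 3*1 = 8 = chi_rho(e) = 8.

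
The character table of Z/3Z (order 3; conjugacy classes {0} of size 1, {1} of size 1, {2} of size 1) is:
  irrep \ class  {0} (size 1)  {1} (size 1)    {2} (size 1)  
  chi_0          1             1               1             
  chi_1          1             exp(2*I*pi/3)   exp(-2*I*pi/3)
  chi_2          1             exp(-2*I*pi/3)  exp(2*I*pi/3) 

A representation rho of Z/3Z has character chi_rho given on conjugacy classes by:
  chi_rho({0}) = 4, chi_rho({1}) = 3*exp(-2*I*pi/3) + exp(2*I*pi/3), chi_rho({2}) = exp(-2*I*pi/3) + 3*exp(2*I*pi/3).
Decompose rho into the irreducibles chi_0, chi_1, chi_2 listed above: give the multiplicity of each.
Multiplicities: chi_0: 0, chi_1: 1, chi_2: 3.

Solution. Use <chi_rho, chi> = (1/|G|) sum_C |C| * chi_rho(C) * conj(chi(C)) with |G| = 3 for each irreducible chi in the table:
  <chi_rho, chi_0> = (1/3)[1*(4)*conj(1) + 1*(3*exp(-2*I*pi/3) + exp(2*I*pi/3))*conj(1) + 1*(exp(-2*I*pi/3) + 3*exp(2*I*pi/3))*conj(1)]
      = (1/3)[(4) + (3*exp(-2*I*pi/3) + exp(2*I*pi/3)) + (exp(-2*I*pi/3) + 3*exp(2*I*pi/3))] = 0/3 = 0
  <chi_rho, chi_1> = (1/3)[1*(4)*conj(1) + 1*(3*exp(-2*I*pi/3) + exp(2*I*pi/3))*conj(exp(2*I*pi/3)) + 1*(exp(-2*I*pi/3) + 3*exp(2*I*pi/3))*conj(exp(-2*I*pi/3))]
      = (1/3)[(4) + (1 + 3*exp(2*I*pi/3)) + (1 + 3*exp(-2*I*pi/3))] = 3/3 = 1
  <chi_rho, chi_2> = (1/3)[1*(4)*conj(1) + 1*(3*exp(-2*I*pi/3) + exp(2*I*pi/3))*conj(exp(-2*I*pi/3)) + 1*(exp(-2*I*pi/3) + 3*exp(2*I*pi/3))*conj(exp(2*I*pi/3))]
      = (1/3)[(4) + (3 + exp(-2*I*pi/3)) + (3 + exp(2*I*pi/3))] = 9/3 = 3
(Exp terms are combined using exp(i*s)*conj(exp(i*t)) = exp(i*(s-t)), and sums of them are collapsed using the identity that for every m > 1 the m distinct m-th roots of unity sum to 0, e.g. 1 + exp(2*I*pi/3) + exp(-2*I*pi/3) = 0.)
Dimension check: dim(rho) = sum (mult * dim) = 0*1 + 1*1 + 3*1 = 4 = chi_rho(e) = 4.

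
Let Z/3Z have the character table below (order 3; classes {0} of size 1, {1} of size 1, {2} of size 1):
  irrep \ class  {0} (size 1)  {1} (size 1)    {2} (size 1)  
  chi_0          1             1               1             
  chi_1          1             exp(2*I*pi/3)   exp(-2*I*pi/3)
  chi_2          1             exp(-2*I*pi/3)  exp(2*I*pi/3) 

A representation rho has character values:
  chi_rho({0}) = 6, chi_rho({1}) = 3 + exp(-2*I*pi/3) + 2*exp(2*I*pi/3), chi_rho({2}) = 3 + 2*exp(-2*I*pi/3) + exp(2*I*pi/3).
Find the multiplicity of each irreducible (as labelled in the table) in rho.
Multiplicities: chi_0: 3, chi_1: 2, chi_2: 1.

Derivation: Use <chi_rho, chi> = (1/|G|) sum_C |C| * chi_rho(C) * conj(chi(C)) with |G| = 3 for each irreducible chi in the table:
  <chi_rho, chi_0> = (1/3)[1*(6)*conj(1) + 1*(3 + exp(-2*I*pi/3) + 2*exp(2*I*pi/3))*conj(1) + 1*(3 + 2*exp(-2*I*pi/3) + exp(2*I*pi/3))*conj(1)]
      = (1/3)[(6) + (3 + exp(-2*I*pi/3) + 2*exp(2*I*pi/3)) + (3 + 2*exp(-2*I*pi/3) + exp(2*I*pi/3))] = 9/3 = 3
  <chi_rho, chi_1> = (1/3)[1*(6)*conj(1) + 1*(3 + exp(-2*I*pi/3) + 2*exp(2*I*pi/3))*conj(exp(2*I*pi/3)) + 1*(3 + 2*exp(-2*I*pi/3) + exp(2*I*pi/3))*conj(exp(-2*I*pi/3))]
      = (1/3)[(6) + (2 + 3*exp(-2*I*pi/3) + exp(2*I*pi/3)) + (2 + exp(-2*I*pi/3) + 3*exp(2*I*pi/3))] = 6/3 = 2
  <chi_rho, chi_2> = (1/3)[1*(6)*conj(1) + 1*(3 + exp(-2*I*pi/3) + 2*exp(2*I*pi/3))*conj(exp(-2*I*pi/3)) + 1*(3 + 2*exp(-2*I*pi/3) + exp(2*I*pi/3))*conj(exp(2*I*pi/3))]
      = (1/3)[(6) + (1 + 2*exp(-2*I*pi/3) + 3*exp(2*I*pi/3)) + (1 + 3*exp(-2*I*pi/3) + 2*exp(2*I*pi/3))] = 3/3 = 1
(Exp terms are combined using exp(i*s)*conj(exp(i*t)) = exp(i*(s-t)), and sums of them are collapsed using the identity that for every m > 1 the m distinct m-th roots of unity sum to 0, e.g. 1 + exp(2*I*pi/3) + exp(-2*I*pi/3) = 0.)
Dimension check: dim(rho) = sum (mult * dim) = 3*1 + 2*1 + 1*1 = 6 = chi_rho(e) = 6.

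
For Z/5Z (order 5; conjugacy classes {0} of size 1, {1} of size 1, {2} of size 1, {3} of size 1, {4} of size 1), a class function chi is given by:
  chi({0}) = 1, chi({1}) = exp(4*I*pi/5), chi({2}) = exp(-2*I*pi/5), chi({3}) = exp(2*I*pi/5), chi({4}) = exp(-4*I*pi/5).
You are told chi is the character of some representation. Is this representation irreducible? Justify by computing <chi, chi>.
Irreducible: <chi, chi> = 1.

Justification: <chi, chi> = (1/|G|) sum_C |C| * |chi(C)|^2 = (1/5)[1*|1|^2 + 1*|exp(4*I*pi/5)|^2 + 1*|exp(-2*I*pi/5)|^2 + 1*|exp(2*I*pi/5)|^2 + 1*|exp(-4*I*pi/5)|^2]
  = (1/5)[(1) + (1) + (1) + (1) + (1)] = 5/5 = 1.
(Exp terms are combined using exp(i*s)*conj(exp(i*t)) = exp(i*(s-t)), and sums of them are collapsed using the identity that for every m > 1 the m distinct m-th roots of unity sum to 0, e.g. 1 + exp(2*I*pi/3) + exp(-2*I*pi/3) = 0.)
A character is irreducible iff <chi, chi> = 1, so this representation is irreducible.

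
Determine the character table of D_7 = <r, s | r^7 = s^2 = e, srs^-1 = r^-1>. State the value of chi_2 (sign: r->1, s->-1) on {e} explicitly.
Conjugacy classes: {e} of size 1, {r^1, r^6} of size 2, {r^2, r^5} of size 2, {r^3, r^4} of size 2, {s, sr, ..., sr^6} of size 7.
Character table:
  irrep \ class              {e} (size 1)  {r^1, r^6} (size 2)  {r^2, r^5} (size 2)  {r^3, r^4} (size 2)  {s, sr, ..., sr^6} (size 7)
  chi_1 (triv)               1             1                    1                    1                    1                          
  chi_2 (sign: r->1, s->-1)  1             1                    1                    1                    -1                         
  chi_3 (2d, j=1)            2             2*cos(2*pi/7)        -2*cos(3*pi/7)       -2*cos(pi/7)         0                          
  chi_4 (2d, j=2)            2             -2*cos(3*pi/7)       -2*cos(pi/7)         2*cos(2*pi/7)        0                          
  chi_5 (2d, j=3)            2             -2*cos(pi/7)         2*cos(2*pi/7)        -2*cos(3*pi/7)       0                          

Spot check: chi_2 (sign: r->1, s->-1) on {e} = 1.

Justification: D_7 has order 2*7 = 14 with 5 conjugacy classes, hence 5 irreducibles. Sum of squared dims 1 + 1 + 4 + 4 + 4 = 14 = |G|. Linear characters come from the abelianisation; the 2-dimensional irreps have character r^k -> 2*cos(2*pi*j*k/7), reflections -> 0.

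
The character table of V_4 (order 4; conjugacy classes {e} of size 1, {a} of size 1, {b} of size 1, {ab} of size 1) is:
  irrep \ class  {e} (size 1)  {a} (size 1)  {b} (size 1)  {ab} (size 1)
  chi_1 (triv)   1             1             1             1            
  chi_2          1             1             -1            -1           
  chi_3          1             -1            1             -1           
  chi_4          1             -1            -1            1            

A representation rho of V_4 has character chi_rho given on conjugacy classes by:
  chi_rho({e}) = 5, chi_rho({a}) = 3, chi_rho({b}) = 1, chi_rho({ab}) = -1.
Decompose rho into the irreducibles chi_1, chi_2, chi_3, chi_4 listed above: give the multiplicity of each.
Multiplicities: chi_1: 2, chi_2: 2, chi_3: 1, chi_4: 0.

Proof sketch: Use <chi_rho, chi> = (1/|G|) sum_C |C| * chi_rho(C) * conj(chi(C)) with |G| = 4 for each irreducible chi in the table:
  <chi_rho, chi_1> = (1/4)[1*(5)*conj(1) + 1*(3)*conj(1) + 1*(1)*conj(1) + 1*(-1)*conj(1)]
      = (1/4)[(5) + (3) + (1) + (-1)] = 8/4 = 2
  <chi_rho, chi_2> = (1/4)[1*(5)*conj(1) + 1*(3)*conj(1) + 1*(1)*conj(-1) + 1*(-1)*conj(-1)]
      = (1/4)[(5) + (3) + (-1) + (1)] = 8/4 = 2
  <chi_rho, chi_3> = (1/4)[1*(5)*conj(1) + 1*(3)*conj(-1) + 1*(1)*conj(1) + 1*(-1)*conj(-1)]
      = (1/4)[(5) + (-3) + (1) + (1)] = 4/4 = 1
  <chi_rho, chi_4> = (1/4)[1*(5)*conj(1) + 1*(3)*conj(-1) + 1*(1)*conj(-1) + 1*(-1)*conj(1)]
      = (1/4)[(5) + (-3) + (-1) + (-1)] = 0/4 = 0
Dimension check: dim(rho) = sum (mult * dim) = 2*1 + 2*1 + 1*1 + 0*1 = 5 = chi_rho(e) = 5.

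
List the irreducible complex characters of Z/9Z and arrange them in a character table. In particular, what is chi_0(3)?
Character table of Z/9Z (irreps indexed chi_0,...,chi_8 with chi_k(m) = zeta_9^(k*m), zeta_9 = exp(2*pi*i/9)):
  irrep \ class  {0} (size 1)  {1} (size 1)    {2} (size 1)    {3} (size 1)    {4} (size 1)    {5} (size 1)    {6} (size 1)    {7} (size 1)    {8} (size 1)  
  chi_0          1             1               1               1               1               1               1               1               1             
  chi_1          1             exp(2*I*pi/9)   exp(4*I*pi/9)   exp(2*I*pi/3)   exp(8*I*pi/9)   exp(-8*I*pi/9)  exp(-2*I*pi/3)  exp(-4*I*pi/9)  exp(-2*I*pi/9)
  chi_2          1             exp(4*I*pi/9)   exp(8*I*pi/9)   exp(-2*I*pi/3)  exp(-2*I*pi/9)  exp(2*I*pi/9)   exp(2*I*pi/3)   exp(-8*I*pi/9)  exp(-4*I*pi/9)
  chi_3          1             exp(2*I*pi/3)   exp(-2*I*pi/3)  1               exp(2*I*pi/3)   exp(-2*I*pi/3)  1               exp(2*I*pi/3)   exp(-2*I*pi/3)
  chi_4          1             exp(8*I*pi/9)   exp(-2*I*pi/9)  exp(2*I*pi/3)   exp(-4*I*pi/9)  exp(4*I*pi/9)   exp(-2*I*pi/3)  exp(2*I*pi/9)   exp(-8*I*pi/9)
  chi_5          1             exp(-8*I*pi/9)  exp(2*I*pi/9)   exp(-2*I*pi/3)  exp(4*I*pi/9)   exp(-4*I*pi/9)  exp(2*I*pi/3)   exp(-2*I*pi/9)  exp(8*I*pi/9) 
  chi_6          1             exp(-2*I*pi/3)  exp(2*I*pi/3)   1               exp(-2*I*pi/3)  exp(2*I*pi/3)   1               exp(-2*I*pi/3)  exp(2*I*pi/3) 
  chi_7          1             exp(-4*I*pi/9)  exp(-8*I*pi/9)  exp(2*I*pi/3)   exp(2*I*pi/9)   exp(-2*I*pi/9)  exp(-2*I*pi/3)  exp(8*I*pi/9)   exp(4*I*pi/9) 
  chi_8          1             exp(-2*I*pi/9)  exp(-4*I*pi/9)  exp(-2*I*pi/3)  exp(-8*I*pi/9)  exp(8*I*pi/9)   exp(2*I*pi/3)   exp(4*I*pi/9)   exp(2*I*pi/9) 

Spot check: chi_0(3) = zeta_9^(0*3) = zeta_9^0 = 1.

Justification: Z/9Z is abelian, so all 9 irreducible complex representations are 1-dimensional. They are given by chi_k(m) = zeta_9^(k*m) for k = 0,...,8. Row orthogonality: sum_m chi_k(m) conj(chi_l(m)) = 9 * [k = l].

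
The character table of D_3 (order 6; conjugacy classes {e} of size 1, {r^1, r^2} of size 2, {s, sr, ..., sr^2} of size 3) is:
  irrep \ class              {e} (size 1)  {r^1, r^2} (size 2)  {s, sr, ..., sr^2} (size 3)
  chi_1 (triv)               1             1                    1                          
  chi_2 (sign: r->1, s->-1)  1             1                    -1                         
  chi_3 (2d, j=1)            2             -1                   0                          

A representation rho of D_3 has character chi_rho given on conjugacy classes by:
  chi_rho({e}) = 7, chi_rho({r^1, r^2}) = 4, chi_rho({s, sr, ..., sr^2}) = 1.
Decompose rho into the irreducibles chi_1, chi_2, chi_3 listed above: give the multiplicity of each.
Multiplicities: chi_1: 3, chi_2: 2, chi_3: 1.

Reasoning: Use <chi_rho, chi> = (1/|G|) sum_C |C| * chi_rho(C) * conj(chi(C)) with |G| = 6 for each irreducible chi in the table:
  <chi_rho, chi_1> = (1/6)[1*(7)*conj(1) + 2*(4)*conj(1) + 3*(1)*conj(1)]
      = (1/6)[(7) + (8) + (3)] = 18/6 = 3
  <chi_rho, chi_2> = (1/6)[1*(7)*conj(1) + 2*(4)*conj(1) + 3*(1)*conj(-1)]
      = (1/6)[(7) + (8) + (-3)] = 12/6 = 2
  <chi_rho, chi_3> = (1/6)[1*(7)*conj(2) + 2*(4)*conj(-1) + 3*(1)*conj(0)]
      = (1/6)[(14) + (-8) + (0)] = 6/6 = 1
Dimension check: dim(rho) = sum (mult * dim) = 3*1 + 2*1 + 1*2 = 7 = chi_rho(e) = 7.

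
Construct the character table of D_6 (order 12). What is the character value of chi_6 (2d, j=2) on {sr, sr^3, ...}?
Conjugacy classes: {e} of size 1, {r^3} of size 1, {r^1, r^5} of size 2, {r^2, r^4} of size 2, {s, sr^2, ...} of size 3, {sr, sr^3, ...} of size 3.
Character table:
  irrep \ class              {e} (size 1)  {r^3} (size 1)  {r^1, r^5} (size 2)  {r^2, r^4} (size 2)  {s, sr^2, ...} (size 3)  {sr, sr^3, ...} (size 3)
  chi_1 (triv)               1             1               1                    1                    1                        1                       
  chi_2 (sign: r->1, s->-1)  1             1               1                    1                    -1                       -1                      
  chi_3 (r->-1, s->1)        1             -1              -1                   1                    1                        -1                      
  chi_4 (r->-1, s->-1)       1             -1              -1                   1                    -1                       1                       
  chi_5 (2d, j=1)            2             -2              1                    -1                   0                        0                       
  chi_6 (2d, j=2)            2             2               -1                   -1                   0                        0                       

Spot check: chi_6 (2d, j=2) on {sr, sr^3, ...} = 0.

D_6 has order 2*6 = 12 with 6 conjugacy classes, hence 6 irreducibles. Sum of squared dims 1 + 1 + 1 + 1 + 4 + 4 = 12 = |G|. Linear characters come from the abelianisation; the 2-dimensional irreps have character r^k -> 2*cos(2*pi*j*k/6), reflections -> 0.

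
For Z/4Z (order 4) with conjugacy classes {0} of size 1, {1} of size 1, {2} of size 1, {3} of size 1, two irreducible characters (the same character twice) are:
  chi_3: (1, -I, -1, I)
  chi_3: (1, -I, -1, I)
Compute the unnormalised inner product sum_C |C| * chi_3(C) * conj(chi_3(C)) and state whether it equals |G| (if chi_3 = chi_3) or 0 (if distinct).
Sum = 4 = |G| = 4; so <chi_3, chi_3> = 1 (norm-1 confirms irreducibility).

Details: Compute term by term over conjugacy classes (|C| * chi_3(C) * conj(chi_3(C))):
  1*(1)*conj(1) + 1*(-I)*conj(-I) + 1*(-1)*conj(-1) + 1*(I)*conj(I)
  = (1) + (1) + (1) + (1)
  = 4.
(Exp terms are combined using exp(i*s)*conj(exp(i*t)) = exp(i*(s-t)), and sums of them are collapsed using the identity that for every m > 1 the m distinct m-th roots of unity sum to 0, e.g. 1 + exp(2*I*pi/3) + exp(-2*I*pi/3) = 0.)
Dividing by |G| = 4 gives 4/4 = 1, matching the row-orthogonality relation <chi_3, chi_3> = [chi_3 = chi_3].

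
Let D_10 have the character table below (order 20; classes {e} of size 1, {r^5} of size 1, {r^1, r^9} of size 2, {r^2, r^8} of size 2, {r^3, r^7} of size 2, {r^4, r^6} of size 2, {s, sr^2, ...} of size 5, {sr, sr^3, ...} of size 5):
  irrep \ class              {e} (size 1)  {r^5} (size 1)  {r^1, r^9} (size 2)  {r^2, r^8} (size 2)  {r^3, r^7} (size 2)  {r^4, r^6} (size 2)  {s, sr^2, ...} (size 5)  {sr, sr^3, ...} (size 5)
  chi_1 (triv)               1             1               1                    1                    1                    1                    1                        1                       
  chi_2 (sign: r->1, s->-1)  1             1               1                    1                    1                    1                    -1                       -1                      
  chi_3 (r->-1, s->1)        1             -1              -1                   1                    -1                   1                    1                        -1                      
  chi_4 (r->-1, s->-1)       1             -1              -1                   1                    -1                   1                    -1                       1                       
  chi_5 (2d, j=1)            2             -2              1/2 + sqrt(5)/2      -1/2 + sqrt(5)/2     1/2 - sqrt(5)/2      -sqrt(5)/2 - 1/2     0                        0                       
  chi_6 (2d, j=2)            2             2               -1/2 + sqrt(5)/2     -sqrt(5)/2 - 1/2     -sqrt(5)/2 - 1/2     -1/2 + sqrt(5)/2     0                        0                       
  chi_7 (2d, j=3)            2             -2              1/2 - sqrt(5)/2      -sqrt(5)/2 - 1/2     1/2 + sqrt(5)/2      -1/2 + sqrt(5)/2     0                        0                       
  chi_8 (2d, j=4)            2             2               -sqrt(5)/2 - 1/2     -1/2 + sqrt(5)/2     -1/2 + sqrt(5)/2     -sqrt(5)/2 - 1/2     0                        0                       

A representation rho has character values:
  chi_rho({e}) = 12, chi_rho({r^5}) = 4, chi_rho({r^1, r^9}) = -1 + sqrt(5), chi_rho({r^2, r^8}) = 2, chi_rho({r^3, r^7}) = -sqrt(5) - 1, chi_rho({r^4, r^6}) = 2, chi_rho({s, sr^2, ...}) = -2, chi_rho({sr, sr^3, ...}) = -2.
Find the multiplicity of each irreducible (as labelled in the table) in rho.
Multiplicities: chi_1: 0, chi_2: 2, chi_3: 1, chi_4: 1, chi_5: 1, chi_6: 2, chi_7: 0, chi_8: 1.

Reasoning: Use <chi_rho, chi> = (1/|G|) sum_C |C| * chi_rho(C) * conj(chi(C)) with |G| = 20 for each irreducible chi in the table:
  <chi_rho, chi_1> = (1/20)[1*(12)*conj(1) + 1*(4)*conj(1) + 2*(-1 + sqrt(5))*conj(1) + 2*(2)*conj(1) + 2*(-sqrt(5) - 1)*conj(1) + 2*(2)*conj(1) + 5*(-2)*conj(1) + 5*(-2)*conj(1)]
      = (1/20)[(12) + (4) + (-2 + 2*sqrt(5)) + (4) + (-2*sqrt(5) - 2) + (4) + (-10) + (-10)] = 0/20 = 0
  <chi_rho, chi_2> = (1/20)[1*(12)*conj(1) + 1*(4)*conj(1) + 2*(-1 + sqrt(5))*conj(1) + 2*(2)*conj(1) + 2*(-sqrt(5) - 1)*conj(1) + 2*(2)*conj(1) + 5*(-2)*conj(-1) + 5*(-2)*conj(-1)]
      = (1/20)[(12) + (4) + (-2 + 2*sqrt(5)) + (4) + (-2*sqrt(5) - 2) + (4) + (10) + (10)] = 40/20 = 2
  <chi_rho, chi_3> = (1/20)[1*(12)*conj(1) + 1*(4)*conj(-1) + 2*(-1 + sqrt(5))*conj(-1) + 2*(2)*conj(1) + 2*(-sqrt(5) - 1)*conj(-1) + 2*(2)*conj(1) + 5*(-2)*conj(1) + 5*(-2)*conj(-1)]
      = (1/20)[(12) + (-4) + (2 - 2*sqrt(5)) + (4) + (2 + 2*sqrt(5)) + (4) + (-10) + (10)] = 20/20 = 1
  <chi_rho, chi_4> = (1/20)[1*(12)*conj(1) + 1*(4)*conj(-1) + 2*(-1 + sqrt(5))*conj(-1) + 2*(2)*conj(1) + 2*(-sqrt(5) - 1)*conj(-1) + 2*(2)*conj(1) + 5*(-2)*conj(-1) + 5*(-2)*conj(1)]
      = (1/20)[(12) + (-4) + (2 - 2*sqrt(5)) + (4) + (2 + 2*sqrt(5)) + (4) + (10) + (-10)] = 20/20 = 1
  <chi_rho, chi_5> = (1/20)[1*(12)*conj(2) + 1*(4)*conj(-2) + 2*(-1 + sqrt(5))*conj(1/2 + sqrt(5)/2) + 2*(2)*conj(-1/2 + sqrt(5)/2) + 2*(-sqrt(5) - 1)*conj(1/2 - sqrt(5)/2) + 2*(2)*conj(-sqrt(5)/2 - 1/2) + 5*(-2)*conj(0) + 5*(-2)*conj(0)]
      = (1/20)[(24) + (-8) + (4) + (-2 + 2*sqrt(5)) + (4) + (-2*sqrt(5) - 2) + (0) + (0)] = 20/20 = 1
  <chi_rho, chi_6> = (1/20)[1*(12)*conj(2) + 1*(4)*conj(2) + 2*(-1 + sqrt(5))*conj(-1/2 + sqrt(5)/2) + 2*(2)*conj(-sqrt(5)/2 - 1/2) + 2*(-sqrt(5) - 1)*conj(-sqrt(5)/2 - 1/2) + 2*(2)*conj(-1/2 + sqrt(5)/2) + 5*(-2)*conj(0) + 5*(-2)*conj(0)]
      = (1/20)[(24) + (8) + (6 - 2*sqrt(5)) + (-2*sqrt(5) - 2) + (2*sqrt(5) + 6) + (-2 + 2*sqrt(5)) + (0) + (0)] = 40/20 = 2
  <chi_rho, chi_7> = (1/20)[1*(12)*conj(2) + 1*(4)*conj(-2) + 2*(-1 + sqrt(5))*conj(1/2 - sqrt(5)/2) + 2*(2)*conj(-sqrt(5)/2 - 1/2) + 2*(-sqrt(5) - 1)*conj(1/2 + sqrt(5)/2) + 2*(2)*conj(-1/2 + sqrt(5)/2) + 5*(-2)*conj(0) + 5*(-2)*conj(0)]
      = (1/20)[(24) + (-8) + (-6 + 2*sqrt(5)) + (-2*sqrt(5) - 2) + (-6 - 2*sqrt(5)) + (-2 + 2*sqrt(5)) + (0) + (0)] = 0/20 = 0
  <chi_rho, chi_8> = (1/20)[1*(12)*conj(2) + 1*(4)*conj(2) + 2*(-1 + sqrt(5))*conj(-sqrt(5)/2 - 1/2) + 2*(2)*conj(-1/2 + sqrt(5)/2) + 2*(-sqrt(5) - 1)*conj(-1/2 + sqrt(5)/2) + 2*(2)*conj(-sqrt(5)/2 - 1/2) + 5*(-2)*conj(0) + 5*(-2)*conj(0)]
      = (1/20)[(24) + (8) + (-4) + (-2 + 2*sqrt(5)) + (-4) + (-2*sqrt(5) - 2) + (0) + (0)] = 20/20 = 1
Dimension check: dim(rho) = sum (mult * dim) = 0*1 + 2*1 + 1*1 + 1*1 + 1*2 + 2*2 + 0*2 + 1*2 = 12 = chi_rho(e) = 12.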